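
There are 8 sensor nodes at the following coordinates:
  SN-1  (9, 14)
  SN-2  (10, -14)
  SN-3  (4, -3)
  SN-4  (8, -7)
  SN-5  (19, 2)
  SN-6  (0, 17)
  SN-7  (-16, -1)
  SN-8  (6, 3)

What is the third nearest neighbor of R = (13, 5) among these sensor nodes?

Compare squared distances (the ordering matches that of the actual distances):
d²(R, SN-1) = (13−9)² + (5−14)² = 16 + 81 = 97
d²(R, SN-2) = (13−10)² + (5−(-14))² = 9 + 361 = 370
d²(R, SN-3) = (13−4)² + (5−(-3))² = 81 + 64 = 145
d²(R, SN-4) = (13−8)² + (5−(-7))² = 25 + 144 = 169
d²(R, SN-5) = (13−19)² + (5−2)² = 36 + 9 = 45
d²(R, SN-6) = (13−0)² + (5−17)² = 169 + 144 = 313
d²(R, SN-7) = (13−(-16))² + (5−(-1))² = 841 + 36 = 877
d²(R, SN-8) = (13−6)² + (5−3)² = 49 + 4 = 53
Sorted ascending: SN-5, SN-8, SN-1, SN-3, … — the third-nearest is SN-1.

SN-1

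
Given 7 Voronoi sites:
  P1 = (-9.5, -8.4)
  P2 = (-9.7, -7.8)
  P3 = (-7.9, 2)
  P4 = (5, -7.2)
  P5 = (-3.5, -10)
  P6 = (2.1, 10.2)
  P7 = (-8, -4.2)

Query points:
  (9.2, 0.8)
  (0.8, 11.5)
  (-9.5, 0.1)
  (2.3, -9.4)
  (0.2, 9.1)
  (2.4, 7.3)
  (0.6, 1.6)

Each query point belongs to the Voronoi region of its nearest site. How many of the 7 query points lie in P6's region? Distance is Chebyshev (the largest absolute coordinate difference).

3

(9.2, 0.8) — d to each: P1:18.7, P2:18.9, P3:17.1, P4:8, P5:12.7, P6:9.4, P7:17.2 → nearest is P4
(0.8, 11.5) — d to each: P1:19.9, P2:19.3, P3:9.5, P4:18.7, P5:21.5, P6:1.3, P7:15.7 → nearest is P6
(-9.5, 0.1) — d to each: P1:8.5, P2:7.9, P3:1.9, P4:14.5, P5:10.1, P6:11.6, P7:4.3 → nearest is P3
(2.3, -9.4) — d to each: P1:11.8, P2:12, P3:11.4, P4:2.7, P5:5.8, P6:19.6, P7:10.3 → nearest is P4
(0.2, 9.1) — d to each: P1:17.5, P2:16.9, P3:8.1, P4:16.3, P5:19.1, P6:1.9, P7:13.3 → nearest is P6
(2.4, 7.3) — d to each: P1:15.7, P2:15.1, P3:10.3, P4:14.5, P5:17.3, P6:2.9, P7:11.5 → nearest is P6
(0.6, 1.6) — d to each: P1:10.1, P2:10.3, P3:8.5, P4:8.8, P5:11.6, P6:8.6, P7:8.6 → nearest is P3
3 of the 7 points have P6 as nearest.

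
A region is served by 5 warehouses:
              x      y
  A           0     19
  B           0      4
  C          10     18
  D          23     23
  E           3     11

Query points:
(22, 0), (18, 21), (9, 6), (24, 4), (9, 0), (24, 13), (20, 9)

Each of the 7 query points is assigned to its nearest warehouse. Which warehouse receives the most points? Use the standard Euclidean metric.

D

(22, 0) — d² to each: A:845, B:500, C:468, D:530, E:482 → nearest is C
(18, 21) — d² to each: A:328, B:613, C:73, D:29, E:325 → nearest is D
(9, 6) — d² to each: A:250, B:85, C:145, D:485, E:61 → nearest is E
(24, 4) — d² to each: A:801, B:576, C:392, D:362, E:490 → nearest is D
(9, 0) — d² to each: A:442, B:97, C:325, D:725, E:157 → nearest is B
(24, 13) — d² to each: A:612, B:657, C:221, D:101, E:445 → nearest is D
(20, 9) — d² to each: A:500, B:425, C:181, D:205, E:293 → nearest is C
Tally — B:1, C:2, D:3, E:1. D captures the most (3).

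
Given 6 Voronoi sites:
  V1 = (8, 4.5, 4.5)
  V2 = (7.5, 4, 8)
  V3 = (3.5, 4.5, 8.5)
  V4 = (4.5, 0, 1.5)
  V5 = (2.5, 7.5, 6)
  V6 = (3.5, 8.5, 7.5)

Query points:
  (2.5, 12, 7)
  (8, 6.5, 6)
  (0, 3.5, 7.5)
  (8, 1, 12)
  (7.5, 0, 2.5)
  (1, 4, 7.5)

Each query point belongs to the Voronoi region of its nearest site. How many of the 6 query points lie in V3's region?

(2.5, 12, 7) — d² to each: V1:92.75, V2:90, V3:59.5, V4:178.25, V5:21.25, V6:13.5 → nearest is V6
(8, 6.5, 6) — d² to each: V1:6.25, V2:10.5, V3:30.5, V4:74.75, V5:31.25, V6:26.5 → nearest is V1
(0, 3.5, 7.5) — d² to each: V1:74, V2:56.75, V3:14.25, V4:68.5, V5:24.5, V6:37.25 → nearest is V3
(8, 1, 12) — d² to each: V1:68.5, V2:25.25, V3:44.75, V4:123.5, V5:108.5, V6:96.75 → nearest is V2
(7.5, 0, 2.5) — d² to each: V1:24.5, V2:46.25, V3:72.25, V4:10, V5:93.5, V6:113.25 → nearest is V4
(1, 4, 7.5) — d² to each: V1:58.25, V2:42.5, V3:7.5, V4:64.25, V5:16.75, V6:26.5 → nearest is V3
2 of the 6 points have V3 as nearest.

2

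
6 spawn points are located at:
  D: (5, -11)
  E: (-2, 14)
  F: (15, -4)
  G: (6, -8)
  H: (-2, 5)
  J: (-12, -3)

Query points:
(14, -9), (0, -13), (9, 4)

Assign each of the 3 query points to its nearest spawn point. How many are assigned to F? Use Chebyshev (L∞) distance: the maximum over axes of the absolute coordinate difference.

(14, -9) — d to each: D:9, E:23, F:5, G:8, H:16, J:26 → nearest is F
(0, -13) — d to each: D:5, E:27, F:15, G:6, H:18, J:12 → nearest is D
(9, 4) — d to each: D:15, E:11, F:8, G:12, H:11, J:21 → nearest is F
2 of the 3 points have F as nearest.

2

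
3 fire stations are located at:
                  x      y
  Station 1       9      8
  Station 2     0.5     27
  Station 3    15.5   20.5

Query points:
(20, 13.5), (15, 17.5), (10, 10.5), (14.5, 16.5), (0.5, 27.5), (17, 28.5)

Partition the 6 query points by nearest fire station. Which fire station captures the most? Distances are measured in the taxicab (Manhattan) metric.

(20, 13.5) — d to each: Station 1:16.5, Station 2:33, Station 3:11.5 → nearest is Station 3
(15, 17.5) — d to each: Station 1:15.5, Station 2:24, Station 3:3.5 → nearest is Station 3
(10, 10.5) — d to each: Station 1:3.5, Station 2:26, Station 3:15.5 → nearest is Station 1
(14.5, 16.5) — d to each: Station 1:14, Station 2:24.5, Station 3:5 → nearest is Station 3
(0.5, 27.5) — d to each: Station 1:28, Station 2:0.5, Station 3:22 → nearest is Station 2
(17, 28.5) — d to each: Station 1:28.5, Station 2:18, Station 3:9.5 → nearest is Station 3
Tally — Station 1:1, Station 2:1, Station 3:4. Station 3 captures the most (4).

Station 3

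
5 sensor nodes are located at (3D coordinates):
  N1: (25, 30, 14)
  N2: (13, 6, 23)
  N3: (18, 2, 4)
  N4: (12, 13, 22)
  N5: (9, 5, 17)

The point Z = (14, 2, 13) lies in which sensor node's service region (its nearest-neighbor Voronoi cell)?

Since √ is increasing, it suffices to compare squared distances:
|ZN1|² = (14−25)² + (2−30)² + (13−14)² = 121 + 784 + 1 = 906
|ZN2|² = (14−13)² + (2−6)² + (13−23)² = 1 + 16 + 100 = 117
|ZN3|² = (14−18)² + (2−2)² + (13−4)² = 16 + 0 + 81 = 97
|ZN4|² = (14−12)² + (2−13)² + (13−22)² = 4 + 121 + 81 = 206
|ZN5|² = (14−9)² + (2−5)² + (13−17)² = 25 + 9 + 16 = 50
Minimum is at N5.

N5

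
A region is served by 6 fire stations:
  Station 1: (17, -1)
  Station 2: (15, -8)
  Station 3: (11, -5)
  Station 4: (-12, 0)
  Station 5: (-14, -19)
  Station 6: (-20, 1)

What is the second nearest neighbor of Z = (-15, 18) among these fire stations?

Station 4

Compare squared distances (the ordering matches that of the actual distances):
d²(Z, Station 1) = (-15−17)² + (18−(-1))² = 1024 + 361 = 1385
d²(Z, Station 2) = (-15−15)² + (18−(-8))² = 900 + 676 = 1576
d²(Z, Station 3) = (-15−11)² + (18−(-5))² = 676 + 529 = 1205
d²(Z, Station 4) = (-15−(-12))² + (18−0)² = 9 + 324 = 333
d²(Z, Station 5) = (-15−(-14))² + (18−(-19))² = 1 + 1369 = 1370
d²(Z, Station 6) = (-15−(-20))² + (18−1)² = 25 + 289 = 314
Sorted ascending: Station 6, Station 4, Station 3, … — the second-nearest is Station 4.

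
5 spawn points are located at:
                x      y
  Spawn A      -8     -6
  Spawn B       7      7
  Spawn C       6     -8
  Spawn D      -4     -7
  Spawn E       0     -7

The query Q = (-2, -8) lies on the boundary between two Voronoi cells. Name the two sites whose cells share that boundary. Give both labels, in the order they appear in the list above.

Spawn D and Spawn E

Squared distances from Q to each site:
d²(Q, Spawn A) = (-2−(-8))² + (-8−(-6))² = 36 + 4 = 40
d²(Q, Spawn B) = (-2−7)² + (-8−7)² = 81 + 225 = 306
d²(Q, Spawn C) = (-2−6)² + (-8−(-8))² = 64 + 0 = 64
d²(Q, Spawn D) = (-2−(-4))² + (-8−(-7))² = 4 + 1 = 5
d²(Q, Spawn E) = (-2−0)² + (-8−(-7))² = 4 + 1 = 5
Q is equidistant from Spawn D and Spawn E (both at squared distance 5), and every other site is strictly farther — so Q lies on the Spawn D–Spawn E Voronoi edge.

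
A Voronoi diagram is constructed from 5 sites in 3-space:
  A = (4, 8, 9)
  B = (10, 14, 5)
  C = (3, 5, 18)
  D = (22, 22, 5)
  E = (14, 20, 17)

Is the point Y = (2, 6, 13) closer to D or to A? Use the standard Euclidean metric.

Compare squared distances:
|YD|² = (2−22)² + (6−22)² + (13−5)² = 400 + 256 + 64 = 720
|YA|² = (2−4)² + (6−8)² + (13−9)² = 4 + 4 + 16 = 24
720 > 24, so A is closer.

A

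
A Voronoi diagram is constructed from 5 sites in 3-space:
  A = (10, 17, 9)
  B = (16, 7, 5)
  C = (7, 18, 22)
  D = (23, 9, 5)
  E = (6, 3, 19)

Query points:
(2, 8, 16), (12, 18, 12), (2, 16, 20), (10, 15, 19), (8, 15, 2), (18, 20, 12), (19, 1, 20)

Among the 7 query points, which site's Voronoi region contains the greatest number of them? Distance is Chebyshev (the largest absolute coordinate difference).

(2, 8, 16) — d to each: A:9, B:14, C:10, D:21, E:5 → nearest is E
(12, 18, 12) — d to each: A:3, B:11, C:10, D:11, E:15 → nearest is A
(2, 16, 20) — d to each: A:11, B:15, C:5, D:21, E:13 → nearest is C
(10, 15, 19) — d to each: A:10, B:14, C:3, D:14, E:12 → nearest is C
(8, 15, 2) — d to each: A:7, B:8, C:20, D:15, E:17 → nearest is A
(18, 20, 12) — d to each: A:8, B:13, C:11, D:11, E:17 → nearest is A
(19, 1, 20) — d to each: A:16, B:15, C:17, D:15, E:13 → nearest is E
Tally — A:3, C:2, E:2. A captures the most (3).

A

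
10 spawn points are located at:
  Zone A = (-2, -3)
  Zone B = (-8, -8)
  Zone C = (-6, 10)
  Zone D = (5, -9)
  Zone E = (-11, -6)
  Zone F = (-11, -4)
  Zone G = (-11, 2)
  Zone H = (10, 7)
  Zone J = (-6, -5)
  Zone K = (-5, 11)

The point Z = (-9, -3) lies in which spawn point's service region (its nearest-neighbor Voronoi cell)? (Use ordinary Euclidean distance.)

Zone F

Squared Euclidean distances:
d²(Z, Zone A) = 49 + 0 = 49
d²(Z, Zone B) = 1 + 25 = 26
d²(Z, Zone C) = 9 + 169 = 178
d²(Z, Zone D) = 196 + 36 = 232
d²(Z, Zone E) = 4 + 9 = 13
d²(Z, Zone F) = 4 + 1 = 5
d²(Z, Zone G) = 4 + 25 = 29
d²(Z, Zone H) = 361 + 100 = 461
d²(Z, Zone J) = 9 + 4 = 13
d²(Z, Zone K) = 16 + 196 = 212
Zone F is nearest.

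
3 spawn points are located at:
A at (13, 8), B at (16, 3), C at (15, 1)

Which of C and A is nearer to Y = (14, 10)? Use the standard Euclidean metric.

A

Compare squared distances:
|YC|² = (14−15)² + (10−1)² = 1 + 81 = 82
|YA|² = (14−13)² + (10−8)² = 1 + 4 = 5
82 > 5, so A is closer.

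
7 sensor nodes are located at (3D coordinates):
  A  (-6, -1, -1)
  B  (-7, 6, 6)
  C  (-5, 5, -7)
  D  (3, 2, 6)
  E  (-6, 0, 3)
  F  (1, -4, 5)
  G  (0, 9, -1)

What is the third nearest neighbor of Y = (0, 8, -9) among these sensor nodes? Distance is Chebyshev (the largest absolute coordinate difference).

d(Y,A) = max(6, 9, 8) = 9
d(Y,B) = max(7, 2, 15) = 15
d(Y,C) = max(5, 3, 2) = 5
d(Y,D) = max(3, 6, 15) = 15
d(Y,E) = max(6, 8, 12) = 12
d(Y,F) = max(1, 12, 14) = 14
d(Y,G) = max(0, 1, 8) = 8
Sorted ascending: C, G, A, E, … — the third-nearest is A.

A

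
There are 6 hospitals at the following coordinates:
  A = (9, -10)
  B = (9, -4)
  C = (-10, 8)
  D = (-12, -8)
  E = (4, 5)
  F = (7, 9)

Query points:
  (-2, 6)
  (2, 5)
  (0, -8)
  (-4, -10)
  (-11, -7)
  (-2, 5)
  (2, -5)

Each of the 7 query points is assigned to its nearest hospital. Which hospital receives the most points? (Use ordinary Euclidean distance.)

(-2, 6) — d² to each: A:377, B:221, C:68, D:296, E:37, F:90 → nearest is E
(2, 5) — d² to each: A:274, B:130, C:153, D:365, E:4, F:41 → nearest is E
(0, -8) — d² to each: A:85, B:97, C:356, D:144, E:185, F:338 → nearest is A
(-4, -10) — d² to each: A:169, B:205, C:360, D:68, E:289, F:482 → nearest is D
(-11, -7) — d² to each: A:409, B:409, C:226, D:2, E:369, F:580 → nearest is D
(-2, 5) — d² to each: A:346, B:202, C:73, D:269, E:36, F:97 → nearest is E
(2, -5) — d² to each: A:74, B:50, C:313, D:205, E:104, F:221 → nearest is B
Tally — A:1, B:1, D:2, E:3. E captures the most (3).

E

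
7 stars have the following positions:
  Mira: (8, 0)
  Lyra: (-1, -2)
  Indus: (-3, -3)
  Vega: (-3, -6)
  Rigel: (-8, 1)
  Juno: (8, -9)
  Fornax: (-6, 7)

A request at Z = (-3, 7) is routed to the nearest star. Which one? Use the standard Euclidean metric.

Compare squared distances (the ordering matches that of the actual distances):
d²(Z, Mira) = (-3−8)² + (7−0)² = 121 + 49 = 170
d²(Z, Lyra) = (-3−(-1))² + (7−(-2))² = 4 + 81 = 85
d²(Z, Indus) = (-3−(-3))² + (7−(-3))² = 0 + 100 = 100
d²(Z, Vega) = (-3−(-3))² + (7−(-6))² = 0 + 169 = 169
d²(Z, Rigel) = (-3−(-8))² + (7−1)² = 25 + 36 = 61
d²(Z, Juno) = (-3−8)² + (7−(-9))² = 121 + 256 = 377
d²(Z, Fornax) = (-3−(-6))² + (7−7)² = 9 + 0 = 9
Fornax is nearest.

Fornax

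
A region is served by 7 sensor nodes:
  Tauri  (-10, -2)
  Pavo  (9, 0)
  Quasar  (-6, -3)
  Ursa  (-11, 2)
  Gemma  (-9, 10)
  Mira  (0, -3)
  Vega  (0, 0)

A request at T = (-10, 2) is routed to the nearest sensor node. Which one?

Ursa

Squared Euclidean distances:
d²(T, Tauri) = (-10−(-10))² + (2−(-2))² = 0 + 16 = 16
d²(T, Pavo) = (-10−9)² + (2−0)² = 361 + 4 = 365
d²(T, Quasar) = (-10−(-6))² + (2−(-3))² = 16 + 25 = 41
d²(T, Ursa) = (-10−(-11))² + (2−2)² = 1 + 0 = 1
d²(T, Gemma) = (-10−(-9))² + (2−10)² = 1 + 64 = 65
d²(T, Mira) = (-10−0)² + (2−(-3))² = 100 + 25 = 125
d²(T, Vega) = (-10−0)² + (2−0)² = 100 + 4 = 104
Ursa is nearest.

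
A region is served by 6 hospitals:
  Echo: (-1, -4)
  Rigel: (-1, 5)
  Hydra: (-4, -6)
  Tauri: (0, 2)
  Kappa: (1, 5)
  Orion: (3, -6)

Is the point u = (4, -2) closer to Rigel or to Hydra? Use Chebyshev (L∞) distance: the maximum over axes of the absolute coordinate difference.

d(u, Rigel) = max(5, 7) = 7
d(u, Hydra) = max(8, 4) = 8
7 < 8, so Rigel is closer.

Rigel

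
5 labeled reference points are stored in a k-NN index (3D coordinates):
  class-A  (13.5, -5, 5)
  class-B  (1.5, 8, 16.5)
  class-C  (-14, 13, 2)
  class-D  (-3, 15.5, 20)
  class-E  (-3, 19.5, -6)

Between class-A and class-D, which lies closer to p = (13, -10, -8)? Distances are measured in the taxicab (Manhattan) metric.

class-A

d(p, class-A) = |13−13.5| + |-10−(-5)| + |-8−5| = 0.5 + 5 + 13 = 18.5
d(p, class-D) = |13−(-3)| + |-10−15.5| + |-8−20| = 16 + 25.5 + 28 = 69.5
18.5 < 69.5, so class-A is closer.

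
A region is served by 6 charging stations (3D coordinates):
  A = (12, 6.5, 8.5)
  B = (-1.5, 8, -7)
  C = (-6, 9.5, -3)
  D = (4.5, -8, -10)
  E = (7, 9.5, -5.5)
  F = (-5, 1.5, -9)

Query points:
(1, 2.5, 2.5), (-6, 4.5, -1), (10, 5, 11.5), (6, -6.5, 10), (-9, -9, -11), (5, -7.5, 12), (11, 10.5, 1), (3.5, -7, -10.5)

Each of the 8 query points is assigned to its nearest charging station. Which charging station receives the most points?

A

(1, 2.5, 2.5) — d² to each: A:173, B:126.75, C:128.25, D:278.75, E:149, F:169.25 → nearest is B
(-6, 4.5, -1) — d² to each: A:418.25, B:68.5, C:29, D:347.5, E:214.25, F:74 → nearest is C
(10, 5, 11.5) — d² to each: A:15.25, B:483.5, C:486.5, D:661.5, E:318.25, F:657.5 → nearest is A
(6, -6.5, 10) — d² to each: A:207.25, B:555.5, C:569, D:404.5, E:497.25, F:546 → nearest is A
(-9, -9, -11) — d² to each: A:1061.5, B:361.25, C:415.25, D:184.25, E:628.5, F:130.25 → nearest is F
(5, -7.5, 12) — d² to each: A:257.25, B:643.5, C:635, D:484.5, E:599.25, F:622 → nearest is A
(11, 10.5, 1) — d² to each: A:73.25, B:226.5, C:306, D:505.5, E:59.25, F:437 → nearest is E
(3.5, -7, -10.5) — d² to each: A:615.5, B:262.25, C:418.75, D:2.25, E:309.5, F:146.75 → nearest is D
Tally — A:3, B:1, C:1, D:1, E:1, F:1. A captures the most (3).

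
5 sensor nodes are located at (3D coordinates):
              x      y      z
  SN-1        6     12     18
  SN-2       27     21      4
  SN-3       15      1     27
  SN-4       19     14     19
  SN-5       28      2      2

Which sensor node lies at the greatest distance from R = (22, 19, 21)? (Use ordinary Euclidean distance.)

SN-5

Squared Euclidean distances:
d²(R, SN-1) = (22−6)² + (19−12)² + (21−18)² = 256 + 49 + 9 = 314
d²(R, SN-2) = (22−27)² + (19−21)² + (21−4)² = 25 + 4 + 289 = 318
d²(R, SN-3) = (22−15)² + (19−1)² + (21−27)² = 49 + 324 + 36 = 409
d²(R, SN-4) = (22−19)² + (19−14)² + (21−19)² = 9 + 25 + 4 = 38
d²(R, SN-5) = (22−28)² + (19−2)² + (21−2)² = 36 + 289 + 361 = 686
The largest is to SN-5.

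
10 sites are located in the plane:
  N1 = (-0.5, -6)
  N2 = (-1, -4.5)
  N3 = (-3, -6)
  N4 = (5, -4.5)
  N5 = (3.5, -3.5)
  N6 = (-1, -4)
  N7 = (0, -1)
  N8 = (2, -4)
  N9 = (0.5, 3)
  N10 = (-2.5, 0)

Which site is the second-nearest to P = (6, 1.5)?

N9

Squared Euclidean distances:
|PN1|² = (6−(-0.5))² + (1.5−(-6))² = 42.25 + 56.25 = 98.5
|PN2|² = (6−(-1))² + (1.5−(-4.5))² = 49 + 36 = 85
|PN3|² = (6−(-3))² + (1.5−(-6))² = 81 + 56.25 = 137.25
|PN4|² = (6−5)² + (1.5−(-4.5))² = 1 + 36 = 37
|PN5|² = (6−3.5)² + (1.5−(-3.5))² = 6.25 + 25 = 31.25
|PN6|² = (6−(-1))² + (1.5−(-4))² = 49 + 30.25 = 79.25
|PN7|² = (6−0)² + (1.5−(-1))² = 36 + 6.25 = 42.25
|PN8|² = (6−2)² + (1.5−(-4))² = 16 + 30.25 = 46.25
|PN9|² = (6−0.5)² + (1.5−3)² = 30.25 + 2.25 = 32.5
d²(P, N10) = (6−(-2.5))² + (1.5−0)² = 72.25 + 2.25 = 74.5
Sorted ascending: N5, N9, N4, … — the second-nearest is N9.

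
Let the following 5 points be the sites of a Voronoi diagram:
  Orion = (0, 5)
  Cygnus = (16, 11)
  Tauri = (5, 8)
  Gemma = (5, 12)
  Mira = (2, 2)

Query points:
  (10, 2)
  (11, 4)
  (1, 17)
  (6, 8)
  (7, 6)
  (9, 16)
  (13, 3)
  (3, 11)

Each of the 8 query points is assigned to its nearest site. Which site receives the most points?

Tauri

(10, 2) — d² to each: Orion:109, Cygnus:117, Tauri:61, Gemma:125, Mira:64 → nearest is Tauri
(11, 4) — d² to each: Orion:122, Cygnus:74, Tauri:52, Gemma:100, Mira:85 → nearest is Tauri
(1, 17) — d² to each: Orion:145, Cygnus:261, Tauri:97, Gemma:41, Mira:226 → nearest is Gemma
(6, 8) — d² to each: Orion:45, Cygnus:109, Tauri:1, Gemma:17, Mira:52 → nearest is Tauri
(7, 6) — d² to each: Orion:50, Cygnus:106, Tauri:8, Gemma:40, Mira:41 → nearest is Tauri
(9, 16) — d² to each: Orion:202, Cygnus:74, Tauri:80, Gemma:32, Mira:245 → nearest is Gemma
(13, 3) — d² to each: Orion:173, Cygnus:73, Tauri:89, Gemma:145, Mira:122 → nearest is Cygnus
(3, 11) — d² to each: Orion:45, Cygnus:169, Tauri:13, Gemma:5, Mira:82 → nearest is Gemma
Tally — Cygnus:1, Tauri:4, Gemma:3. Tauri captures the most (4).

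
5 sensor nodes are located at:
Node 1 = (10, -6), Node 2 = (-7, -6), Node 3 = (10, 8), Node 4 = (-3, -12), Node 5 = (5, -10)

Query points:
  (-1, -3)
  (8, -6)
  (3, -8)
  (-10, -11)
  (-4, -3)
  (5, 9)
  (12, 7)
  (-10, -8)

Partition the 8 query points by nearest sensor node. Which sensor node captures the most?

(-1, -3) — d² to each: Node 1:130, Node 2:45, Node 3:242, Node 4:85, Node 5:85 → nearest is Node 2
(8, -6) — d² to each: Node 1:4, Node 2:225, Node 3:200, Node 4:157, Node 5:25 → nearest is Node 1
(3, -8) — d² to each: Node 1:53, Node 2:104, Node 3:305, Node 4:52, Node 5:8 → nearest is Node 5
(-10, -11) — d² to each: Node 1:425, Node 2:34, Node 3:761, Node 4:50, Node 5:226 → nearest is Node 2
(-4, -3) — d² to each: Node 1:205, Node 2:18, Node 3:317, Node 4:82, Node 5:130 → nearest is Node 2
(5, 9) — d² to each: Node 1:250, Node 2:369, Node 3:26, Node 4:505, Node 5:361 → nearest is Node 3
(12, 7) — d² to each: Node 1:173, Node 2:530, Node 3:5, Node 4:586, Node 5:338 → nearest is Node 3
(-10, -8) — d² to each: Node 1:404, Node 2:13, Node 3:656, Node 4:65, Node 5:229 → nearest is Node 2
Tally — Node 1:1, Node 2:4, Node 3:2, Node 5:1. Node 2 captures the most (4).

Node 2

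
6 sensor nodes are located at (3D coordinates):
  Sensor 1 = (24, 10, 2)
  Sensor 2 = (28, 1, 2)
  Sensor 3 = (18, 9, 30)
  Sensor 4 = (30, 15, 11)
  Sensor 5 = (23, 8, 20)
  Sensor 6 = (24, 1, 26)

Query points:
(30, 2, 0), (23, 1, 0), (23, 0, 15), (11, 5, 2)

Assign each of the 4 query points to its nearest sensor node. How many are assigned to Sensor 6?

0

(30, 2, 0) — d² to each: Sensor 1:104, Sensor 2:9, Sensor 3:1093, Sensor 4:290, Sensor 5:485, Sensor 6:713 → nearest is Sensor 2
(23, 1, 0) — d² to each: Sensor 1:86, Sensor 2:29, Sensor 3:989, Sensor 4:366, Sensor 5:449, Sensor 6:677 → nearest is Sensor 2
(23, 0, 15) — d² to each: Sensor 1:270, Sensor 2:195, Sensor 3:331, Sensor 4:290, Sensor 5:89, Sensor 6:123 → nearest is Sensor 5
(11, 5, 2) — d² to each: Sensor 1:194, Sensor 2:305, Sensor 3:849, Sensor 4:542, Sensor 5:477, Sensor 6:761 → nearest is Sensor 1
0 of the 4 points have Sensor 6 as nearest.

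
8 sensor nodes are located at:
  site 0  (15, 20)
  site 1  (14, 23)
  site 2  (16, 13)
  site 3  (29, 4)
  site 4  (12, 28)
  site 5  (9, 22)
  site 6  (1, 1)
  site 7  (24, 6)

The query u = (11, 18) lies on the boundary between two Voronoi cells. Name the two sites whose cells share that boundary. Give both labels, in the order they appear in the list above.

Squared distances from u to each site:
d²(u, site 0) = 16 + 4 = 20
d²(u, site 1) = 9 + 25 = 34
d²(u, site 2) = 25 + 25 = 50
d²(u, site 3) = 324 + 196 = 520
d²(u, site 4) = 1 + 100 = 101
d²(u, site 5) = 4 + 16 = 20
d²(u, site 6) = 100 + 289 = 389
d²(u, site 7) = 169 + 144 = 313
u is equidistant from site 0 and site 5 (both at squared distance 20), and every other site is strictly farther — so u lies on the site 0–site 5 Voronoi edge.

site 0 and site 5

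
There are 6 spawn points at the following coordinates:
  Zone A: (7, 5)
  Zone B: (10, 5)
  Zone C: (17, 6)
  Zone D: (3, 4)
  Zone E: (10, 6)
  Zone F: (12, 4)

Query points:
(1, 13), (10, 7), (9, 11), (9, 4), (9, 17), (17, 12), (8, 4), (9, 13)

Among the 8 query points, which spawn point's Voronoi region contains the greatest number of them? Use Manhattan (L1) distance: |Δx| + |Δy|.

(1, 13) — d to each: Zone A:14, Zone B:17, Zone C:23, Zone D:11, Zone E:16, Zone F:20 → nearest is Zone D
(10, 7) — d to each: Zone A:5, Zone B:2, Zone C:8, Zone D:10, Zone E:1, Zone F:5 → nearest is Zone E
(9, 11) — d to each: Zone A:8, Zone B:7, Zone C:13, Zone D:13, Zone E:6, Zone F:10 → nearest is Zone E
(9, 4) — d to each: Zone A:3, Zone B:2, Zone C:10, Zone D:6, Zone E:3, Zone F:3 → nearest is Zone B
(9, 17) — d to each: Zone A:14, Zone B:13, Zone C:19, Zone D:19, Zone E:12, Zone F:16 → nearest is Zone E
(17, 12) — d to each: Zone A:17, Zone B:14, Zone C:6, Zone D:22, Zone E:13, Zone F:13 → nearest is Zone C
(8, 4) — d to each: Zone A:2, Zone B:3, Zone C:11, Zone D:5, Zone E:4, Zone F:4 → nearest is Zone A
(9, 13) — d to each: Zone A:10, Zone B:9, Zone C:15, Zone D:15, Zone E:8, Zone F:12 → nearest is Zone E
Tally — Zone A:1, Zone B:1, Zone C:1, Zone D:1, Zone E:4. Zone E captures the most (4).

Zone E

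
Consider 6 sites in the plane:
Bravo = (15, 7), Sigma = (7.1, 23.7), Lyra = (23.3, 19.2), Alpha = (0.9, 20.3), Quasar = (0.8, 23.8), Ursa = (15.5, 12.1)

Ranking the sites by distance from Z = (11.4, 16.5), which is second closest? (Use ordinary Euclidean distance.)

Sigma

Squared Euclidean distances:
d²(Z, Bravo) = (11.4−15)² + (16.5−7)² = 12.96 + 90.25 = 103.21
d²(Z, Sigma) = (11.4−7.1)² + (16.5−23.7)² = 18.49 + 51.84 = 70.33
d²(Z, Lyra) = (11.4−23.3)² + (16.5−19.2)² = 141.61 + 7.29 = 148.9
d²(Z, Alpha) = (11.4−0.9)² + (16.5−20.3)² = 110.25 + 14.44 = 124.69
d²(Z, Quasar) = (11.4−0.8)² + (16.5−23.8)² = 112.36 + 53.29 = 165.65
d²(Z, Ursa) = (11.4−15.5)² + (16.5−12.1)² = 16.81 + 19.36 = 36.17
Sorted ascending: Ursa, Sigma, Bravo, … — the second-nearest is Sigma.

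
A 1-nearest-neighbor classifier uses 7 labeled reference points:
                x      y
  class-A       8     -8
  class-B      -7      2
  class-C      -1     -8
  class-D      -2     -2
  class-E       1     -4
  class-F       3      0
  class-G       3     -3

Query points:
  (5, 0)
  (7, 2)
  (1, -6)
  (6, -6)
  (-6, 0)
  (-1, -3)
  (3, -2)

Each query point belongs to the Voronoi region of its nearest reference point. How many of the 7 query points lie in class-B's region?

1

(5, 0) — d² to each: class-A:73, class-B:148, class-C:100, class-D:53, class-E:32, class-F:4, class-G:13 → nearest is class-F
(7, 2) — d² to each: class-A:101, class-B:196, class-C:164, class-D:97, class-E:72, class-F:20, class-G:41 → nearest is class-F
(1, -6) — d² to each: class-A:53, class-B:128, class-C:8, class-D:25, class-E:4, class-F:40, class-G:13 → nearest is class-E
(6, -6) — d² to each: class-A:8, class-B:233, class-C:53, class-D:80, class-E:29, class-F:45, class-G:18 → nearest is class-A
(-6, 0) — d² to each: class-A:260, class-B:5, class-C:89, class-D:20, class-E:65, class-F:81, class-G:90 → nearest is class-B
(-1, -3) — d² to each: class-A:106, class-B:61, class-C:25, class-D:2, class-E:5, class-F:25, class-G:16 → nearest is class-D
(3, -2) — d² to each: class-A:61, class-B:116, class-C:52, class-D:25, class-E:8, class-F:4, class-G:1 → nearest is class-G
1 of the 7 points has class-B as nearest.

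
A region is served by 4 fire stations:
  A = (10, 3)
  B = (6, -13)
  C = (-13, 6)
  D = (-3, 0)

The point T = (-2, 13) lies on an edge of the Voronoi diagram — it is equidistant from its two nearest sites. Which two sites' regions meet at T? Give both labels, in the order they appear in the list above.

C and D

Squared distances from T to each site:
|TA|² = (-2−10)² + (13−3)² = 144 + 100 = 244
|TB|² = (-2−6)² + (13−(-13))² = 64 + 676 = 740
|TC|² = (-2−(-13))² + (13−6)² = 121 + 49 = 170
|TD|² = (-2−(-3))² + (13−0)² = 1 + 169 = 170
T is equidistant from C and D (both at squared distance 170), and every other site is strictly farther — so T lies on the C–D Voronoi edge.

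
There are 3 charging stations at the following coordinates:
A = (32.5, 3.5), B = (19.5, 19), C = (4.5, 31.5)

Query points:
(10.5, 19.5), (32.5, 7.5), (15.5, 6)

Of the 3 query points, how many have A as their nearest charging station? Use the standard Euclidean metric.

(10.5, 19.5) — d² to each: A:740, B:81.25, C:180 → nearest is B
(32.5, 7.5) — d² to each: A:16, B:301.25, C:1360 → nearest is A
(15.5, 6) — d² to each: A:295.25, B:185, C:771.25 → nearest is B
1 of the 3 points has A as nearest.

1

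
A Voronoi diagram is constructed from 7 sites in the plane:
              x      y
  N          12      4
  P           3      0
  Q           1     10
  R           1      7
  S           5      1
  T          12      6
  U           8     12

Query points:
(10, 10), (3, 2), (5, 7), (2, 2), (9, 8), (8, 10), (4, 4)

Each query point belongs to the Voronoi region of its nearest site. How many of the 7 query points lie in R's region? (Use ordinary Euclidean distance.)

(10, 10) — d² to each: N:40, P:149, Q:81, R:90, S:106, T:20, U:8 → nearest is U
(3, 2) — d² to each: N:85, P:4, Q:68, R:29, S:5, T:97, U:125 → nearest is P
(5, 7) — d² to each: N:58, P:53, Q:25, R:16, S:36, T:50, U:34 → nearest is R
(2, 2) — d² to each: N:104, P:5, Q:65, R:26, S:10, T:116, U:136 → nearest is P
(9, 8) — d² to each: N:25, P:100, Q:68, R:65, S:65, T:13, U:17 → nearest is T
(8, 10) — d² to each: N:52, P:125, Q:49, R:58, S:90, T:32, U:4 → nearest is U
(4, 4) — d² to each: N:64, P:17, Q:45, R:18, S:10, T:68, U:80 → nearest is S
1 of the 7 points has R as nearest.

1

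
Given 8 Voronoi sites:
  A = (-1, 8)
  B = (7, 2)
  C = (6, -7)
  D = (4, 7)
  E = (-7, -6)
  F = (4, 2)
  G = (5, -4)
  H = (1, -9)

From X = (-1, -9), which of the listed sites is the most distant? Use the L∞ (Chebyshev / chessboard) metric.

d(X,A) = max(0, 17) = 17
d(X,B) = max(8, 11) = 11
d(X,C) = max(7, 2) = 7
d(X,D) = max(5, 16) = 16
d(X,E) = max(6, 3) = 6
d(X,F) = max(5, 11) = 11
d(X,G) = max(6, 5) = 6
d(X,H) = max(2, 0) = 2
The largest is to A.

A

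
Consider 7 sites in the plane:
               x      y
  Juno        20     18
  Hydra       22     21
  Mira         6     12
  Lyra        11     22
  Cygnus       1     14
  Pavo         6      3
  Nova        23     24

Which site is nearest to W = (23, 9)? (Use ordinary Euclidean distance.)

Compare squared distances (the ordering matches that of the actual distances):
d²(W, Juno) = 9 + 81 = 90
d²(W, Hydra) = 1 + 144 = 145
d²(W, Mira) = 289 + 9 = 298
d²(W, Lyra) = 144 + 169 = 313
d²(W, Cygnus) = 484 + 25 = 509
d²(W, Pavo) = 289 + 36 = 325
d²(W, Nova) = 0 + 225 = 225
Juno is nearest.

Juno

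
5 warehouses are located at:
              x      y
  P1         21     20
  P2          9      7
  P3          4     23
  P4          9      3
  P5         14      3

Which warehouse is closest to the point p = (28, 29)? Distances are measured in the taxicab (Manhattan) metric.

d(p,P1) = 7 + 9 = 16
d(p,P2) = 19 + 22 = 41
d(p,P3) = 24 + 6 = 30
d(p,P4) = 19 + 26 = 45
d(p,P5) = 14 + 26 = 40
Minimum is at P1.

P1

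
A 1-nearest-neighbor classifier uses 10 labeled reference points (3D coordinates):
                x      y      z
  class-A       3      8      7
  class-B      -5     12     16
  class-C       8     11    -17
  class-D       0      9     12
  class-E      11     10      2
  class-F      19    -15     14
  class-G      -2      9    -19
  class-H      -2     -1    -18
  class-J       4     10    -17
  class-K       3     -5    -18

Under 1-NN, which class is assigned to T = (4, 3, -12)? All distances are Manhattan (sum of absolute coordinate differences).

class-J

d(T, class-A) = |4−3| + |3−8| + |-12−7| = 1 + 5 + 19 = 25
d(T, class-B) = |4−(-5)| + |3−12| + |-12−16| = 9 + 9 + 28 = 46
d(T, class-C) = |4−8| + |3−11| + |-12−(-17)| = 4 + 8 + 5 = 17
d(T, class-D) = |4−0| + |3−9| + |-12−12| = 4 + 6 + 24 = 34
d(T, class-E) = |4−11| + |3−10| + |-12−2| = 7 + 7 + 14 = 28
d(T, class-F) = |4−19| + |3−(-15)| + |-12−14| = 15 + 18 + 26 = 59
d(T, class-G) = |4−(-2)| + |3−9| + |-12−(-19)| = 6 + 6 + 7 = 19
d(T, class-H) = |4−(-2)| + |3−(-1)| + |-12−(-18)| = 6 + 4 + 6 = 16
d(T, class-J) = |4−4| + |3−10| + |-12−(-17)| = 0 + 7 + 5 = 12
d(T, class-K) = |4−3| + |3−(-5)| + |-12−(-18)| = 1 + 8 + 6 = 15
class-J is nearest.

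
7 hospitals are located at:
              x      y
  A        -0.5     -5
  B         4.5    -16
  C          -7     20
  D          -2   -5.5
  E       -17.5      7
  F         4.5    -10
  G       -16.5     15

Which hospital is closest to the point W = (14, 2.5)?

F

Compare squared distances (the ordering matches that of the actual distances):
|WA|² = (14−(-0.5))² + (2.5−(-5))² = 210.25 + 56.25 = 266.5
|WB|² = (14−4.5)² + (2.5−(-16))² = 90.25 + 342.25 = 432.5
|WC|² = (14−(-7))² + (2.5−20)² = 441 + 306.25 = 747.25
|WD|² = (14−(-2))² + (2.5−(-5.5))² = 256 + 64 = 320
|WE|² = (14−(-17.5))² + (2.5−7)² = 992.25 + 20.25 = 1012.5
|WF|² = (14−4.5)² + (2.5−(-10))² = 90.25 + 156.25 = 246.5
|WG|² = (14−(-16.5))² + (2.5−15)² = 930.25 + 156.25 = 1086.5
The smallest is to F, so W lies in the Voronoi region of F.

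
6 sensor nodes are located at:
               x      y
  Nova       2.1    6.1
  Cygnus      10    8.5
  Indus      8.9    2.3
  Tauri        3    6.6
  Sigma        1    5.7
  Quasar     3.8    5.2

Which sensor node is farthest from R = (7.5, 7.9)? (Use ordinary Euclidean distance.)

Sigma

Since √ is increasing, it suffices to compare squared distances:
d²(R, Nova) = (7.5−2.1)² + (7.9−6.1)² = 29.16 + 3.24 = 32.4
d²(R, Cygnus) = (7.5−10)² + (7.9−8.5)² = 6.25 + 0.36 = 6.61
d²(R, Indus) = (7.5−8.9)² + (7.9−2.3)² = 1.96 + 31.36 = 33.32
d²(R, Tauri) = (7.5−3)² + (7.9−6.6)² = 20.25 + 1.69 = 21.94
d²(R, Sigma) = (7.5−1)² + (7.9−5.7)² = 42.25 + 4.84 = 47.09
d²(R, Quasar) = (7.5−3.8)² + (7.9−5.2)² = 13.69 + 7.29 = 20.98
The largest is to Sigma.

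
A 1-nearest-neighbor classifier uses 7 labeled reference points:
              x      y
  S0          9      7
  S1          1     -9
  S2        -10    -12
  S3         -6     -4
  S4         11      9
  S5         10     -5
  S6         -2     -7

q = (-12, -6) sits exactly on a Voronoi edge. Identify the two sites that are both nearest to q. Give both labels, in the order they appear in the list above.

Squared distances from q to each site:
|qS0|² = 441 + 169 = 610
|qS1|² = 169 + 9 = 178
|qS2|² = 4 + 36 = 40
|qS3|² = 36 + 4 = 40
|qS4|² = 529 + 225 = 754
|qS5|² = 484 + 1 = 485
|qS6|² = 100 + 1 = 101
q is equidistant from S2 and S3 (both at squared distance 40), and every other site is strictly farther — so q lies on the S2–S3 Voronoi edge.

S2 and S3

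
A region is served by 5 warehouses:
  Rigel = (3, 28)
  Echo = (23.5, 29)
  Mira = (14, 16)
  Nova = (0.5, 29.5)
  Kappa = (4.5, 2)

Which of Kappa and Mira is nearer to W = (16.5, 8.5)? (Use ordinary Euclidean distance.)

Mira

Compare squared distances:
d²(W, Kappa) = (16.5−4.5)² + (8.5−2)² = 144 + 42.25 = 186.25
d²(W, Mira) = (16.5−14)² + (8.5−16)² = 6.25 + 56.25 = 62.5
186.25 > 62.5, so Mira is closer.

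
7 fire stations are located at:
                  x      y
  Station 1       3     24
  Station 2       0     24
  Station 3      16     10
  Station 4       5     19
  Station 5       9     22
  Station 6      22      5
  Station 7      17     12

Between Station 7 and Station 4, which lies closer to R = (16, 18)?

Compare squared distances:
d²(R, Station 7) = (16−17)² + (18−12)² = 1 + 36 = 37
d²(R, Station 4) = (16−5)² + (18−19)² = 121 + 1 = 122
37 < 122, so Station 7 is closer.

Station 7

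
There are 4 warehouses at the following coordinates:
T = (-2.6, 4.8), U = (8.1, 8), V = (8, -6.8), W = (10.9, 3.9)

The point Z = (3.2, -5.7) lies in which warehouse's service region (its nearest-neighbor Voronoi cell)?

V

Since √ is increasing, it suffices to compare squared distances:
|ZT|² = 33.64 + 110.25 = 143.89
|ZU|² = 24.01 + 187.69 = 211.7
|ZV|² = 23.04 + 1.21 = 24.25
|ZW|² = 59.29 + 92.16 = 151.45
The smallest is to V, so Z lies in the Voronoi region of V.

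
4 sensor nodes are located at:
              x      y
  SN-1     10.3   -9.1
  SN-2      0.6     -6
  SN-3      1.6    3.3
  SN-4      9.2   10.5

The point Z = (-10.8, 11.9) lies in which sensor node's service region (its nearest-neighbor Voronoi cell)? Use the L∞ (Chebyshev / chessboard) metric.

SN-3

d(Z, SN-1) = max(21.1, 21) = 21.1
d(Z, SN-2) = max(11.4, 17.9) = 17.9
d(Z, SN-3) = max(12.4, 8.6) = 12.4
d(Z, SN-4) = max(20, 1.4) = 20
The smallest is to SN-3, so Z lies in the Voronoi region of SN-3.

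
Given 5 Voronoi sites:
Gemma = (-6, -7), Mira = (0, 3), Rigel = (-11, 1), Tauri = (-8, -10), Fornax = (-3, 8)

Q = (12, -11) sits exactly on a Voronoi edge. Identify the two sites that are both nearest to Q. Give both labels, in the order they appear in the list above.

Squared distances from Q to each site:
d²(Q, Gemma) = 324 + 16 = 340
d²(Q, Mira) = 144 + 196 = 340
d²(Q, Rigel) = 529 + 144 = 673
d²(Q, Tauri) = 400 + 1 = 401
d²(Q, Fornax) = 225 + 361 = 586
Q is equidistant from Gemma and Mira (both at squared distance 340), and every other site is strictly farther — so Q lies on the Gemma–Mira Voronoi edge.

Gemma and Mira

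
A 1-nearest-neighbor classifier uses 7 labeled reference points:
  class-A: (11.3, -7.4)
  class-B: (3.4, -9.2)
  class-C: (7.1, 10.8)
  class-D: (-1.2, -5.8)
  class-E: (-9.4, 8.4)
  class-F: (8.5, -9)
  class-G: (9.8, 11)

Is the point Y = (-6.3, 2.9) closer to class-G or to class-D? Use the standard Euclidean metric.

class-D

Compare squared distances:
d²(Y, class-G) = (-6.3−9.8)² + (2.9−11)² = 259.21 + 65.61 = 324.82
d²(Y, class-D) = (-6.3−(-1.2))² + (2.9−(-5.8))² = 26.01 + 75.69 = 101.7
324.82 > 101.7, so class-D is closer.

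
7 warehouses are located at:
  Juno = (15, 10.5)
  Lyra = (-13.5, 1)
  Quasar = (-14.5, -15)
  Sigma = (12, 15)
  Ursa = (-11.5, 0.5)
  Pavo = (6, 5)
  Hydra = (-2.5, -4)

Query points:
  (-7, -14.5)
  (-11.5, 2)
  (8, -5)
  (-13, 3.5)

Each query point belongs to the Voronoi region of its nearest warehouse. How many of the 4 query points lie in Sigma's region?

0

(-7, -14.5) — d² to each: Juno:1109, Lyra:282.5, Quasar:56.5, Sigma:1231.25, Ursa:245.25, Pavo:549.25, Hydra:130.5 → nearest is Quasar
(-11.5, 2) — d² to each: Juno:774.5, Lyra:5, Quasar:298, Sigma:721.25, Ursa:2.25, Pavo:315.25, Hydra:117 → nearest is Ursa
(8, -5) — d² to each: Juno:289.25, Lyra:498.25, Quasar:606.25, Sigma:416, Ursa:410.5, Pavo:104, Hydra:111.25 → nearest is Pavo
(-13, 3.5) — d² to each: Juno:833, Lyra:6.5, Quasar:344.5, Sigma:757.25, Ursa:11.25, Pavo:363.25, Hydra:166.5 → nearest is Lyra
0 of the 4 points have Sigma as nearest.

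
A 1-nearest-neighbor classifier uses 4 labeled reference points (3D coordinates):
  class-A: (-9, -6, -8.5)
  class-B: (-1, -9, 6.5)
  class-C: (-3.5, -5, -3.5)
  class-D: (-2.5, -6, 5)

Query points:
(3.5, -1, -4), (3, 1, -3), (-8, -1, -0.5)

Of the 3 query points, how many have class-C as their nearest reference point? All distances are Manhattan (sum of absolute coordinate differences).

3

(3.5, -1, -4) — d to each: class-A:22, class-B:23, class-C:11.5, class-D:20 → nearest is class-C
(3, 1, -3) — d to each: class-A:24.5, class-B:23.5, class-C:13, class-D:20.5 → nearest is class-C
(-8, -1, -0.5) — d to each: class-A:14, class-B:22, class-C:11.5, class-D:16 → nearest is class-C
3 of the 3 points have class-C as nearest.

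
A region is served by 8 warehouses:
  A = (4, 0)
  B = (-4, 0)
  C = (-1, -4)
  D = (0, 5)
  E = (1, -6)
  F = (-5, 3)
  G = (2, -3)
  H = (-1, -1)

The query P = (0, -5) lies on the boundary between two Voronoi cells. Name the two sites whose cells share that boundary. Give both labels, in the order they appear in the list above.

Squared distances from P to each site:
|PA|² = (0−4)² + (-5−0)² = 16 + 25 = 41
|PB|² = (0−(-4))² + (-5−0)² = 16 + 25 = 41
|PC|² = (0−(-1))² + (-5−(-4))² = 1 + 1 = 2
|PD|² = (0−0)² + (-5−5)² = 0 + 100 = 100
|PE|² = (0−1)² + (-5−(-6))² = 1 + 1 = 2
|PF|² = (0−(-5))² + (-5−3)² = 25 + 64 = 89
|PG|² = (0−2)² + (-5−(-3))² = 4 + 4 = 8
|PH|² = (0−(-1))² + (-5−(-1))² = 1 + 16 = 17
P is equidistant from C and E (both at squared distance 2), and every other site is strictly farther — so P lies on the C–E Voronoi edge.

C and E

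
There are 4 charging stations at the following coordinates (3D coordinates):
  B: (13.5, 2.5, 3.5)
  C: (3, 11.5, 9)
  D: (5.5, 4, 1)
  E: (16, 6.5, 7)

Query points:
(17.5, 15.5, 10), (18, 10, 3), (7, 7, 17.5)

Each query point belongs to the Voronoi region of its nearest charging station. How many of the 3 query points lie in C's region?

(17.5, 15.5, 10) — d² to each: B:227.25, C:227.25, D:357.25, E:92.25 → nearest is E
(18, 10, 3) — d² to each: B:76.75, C:263.25, D:196.25, E:32.25 → nearest is E
(7, 7, 17.5) — d² to each: B:258.5, C:108.5, D:283.5, E:191.5 → nearest is C
1 of the 3 points has C as nearest.

1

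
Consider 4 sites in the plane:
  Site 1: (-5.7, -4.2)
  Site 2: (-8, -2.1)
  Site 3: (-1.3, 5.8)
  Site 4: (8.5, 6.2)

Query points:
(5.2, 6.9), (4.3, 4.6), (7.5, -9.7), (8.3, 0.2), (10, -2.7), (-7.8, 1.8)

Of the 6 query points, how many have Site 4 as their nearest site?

(5.2, 6.9) — d² to each: Site 1:242.02, Site 2:255.24, Site 3:43.46, Site 4:11.38 → nearest is Site 4
(4.3, 4.6) — d² to each: Site 1:177.44, Site 2:196.18, Site 3:32.8, Site 4:20.2 → nearest is Site 4
(7.5, -9.7) — d² to each: Site 1:204.49, Site 2:298.01, Site 3:317.69, Site 4:253.81 → nearest is Site 1
(8.3, 0.2) — d² to each: Site 1:215.36, Site 2:270.98, Site 3:123.52, Site 4:36.04 → nearest is Site 4
(10, -2.7) — d² to each: Site 1:248.74, Site 2:324.36, Site 3:199.94, Site 4:81.46 → nearest is Site 4
(-7.8, 1.8) — d² to each: Site 1:40.41, Site 2:15.25, Site 3:58.25, Site 4:285.05 → nearest is Site 2
4 of the 6 points have Site 4 as nearest.

4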